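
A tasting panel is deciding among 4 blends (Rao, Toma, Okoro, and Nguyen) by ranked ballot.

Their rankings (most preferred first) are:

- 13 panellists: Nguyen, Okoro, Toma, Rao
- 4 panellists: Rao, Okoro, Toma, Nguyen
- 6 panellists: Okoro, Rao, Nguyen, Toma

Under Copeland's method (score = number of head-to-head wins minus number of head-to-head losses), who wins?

Pairwise results:
  Rao vs Toma: Toma wins 13–10.
  Rao vs Okoro: Okoro wins 19–4.
  Rao vs Nguyen: Nguyen wins 13–10.
  Toma vs Okoro: Okoro wins 23–0.
  Toma vs Nguyen: Nguyen wins 19–4.
  Okoro vs Nguyen: Nguyen wins 13–10.
Copeland scores (wins − losses):
  Rao: 0 − 3 = -3
  Toma: 1 − 2 = -1
  Okoro: 2 − 1 = 1
  Nguyen: 3 − 0 = 3
Nguyen has the best Copeland score.

Nguyen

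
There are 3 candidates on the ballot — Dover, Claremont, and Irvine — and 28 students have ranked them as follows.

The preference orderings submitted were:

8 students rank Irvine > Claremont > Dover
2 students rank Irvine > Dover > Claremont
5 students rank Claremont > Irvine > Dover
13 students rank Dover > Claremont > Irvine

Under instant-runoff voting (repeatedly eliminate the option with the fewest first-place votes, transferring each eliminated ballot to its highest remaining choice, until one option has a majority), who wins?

Irvine

Round 1: Dover 13, Irvine 10, Claremont 5. Claremont has the fewest and is eliminated.
Round 2: Irvine 15, Dover 13. Irvine has a majority.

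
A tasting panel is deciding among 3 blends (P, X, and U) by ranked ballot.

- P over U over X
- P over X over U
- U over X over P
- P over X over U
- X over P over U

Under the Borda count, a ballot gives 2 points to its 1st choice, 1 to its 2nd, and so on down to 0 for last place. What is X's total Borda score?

Borda scores:
  P: 2 + 2 + 0 + 2 + 1 = 7
  X: 0 + 1 + 1 + 1 + 2 = 5
  U: 1 + 0 + 2 + 0 + 0 = 3

5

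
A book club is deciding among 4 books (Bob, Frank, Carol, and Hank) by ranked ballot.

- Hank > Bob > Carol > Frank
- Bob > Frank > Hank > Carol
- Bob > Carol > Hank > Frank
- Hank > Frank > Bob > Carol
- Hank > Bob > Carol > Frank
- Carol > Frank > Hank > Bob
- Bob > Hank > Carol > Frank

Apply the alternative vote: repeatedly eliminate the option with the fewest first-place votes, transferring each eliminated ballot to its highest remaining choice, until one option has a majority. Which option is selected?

Hank

Round 1: Bob 3, Hank 3, Carol 1, Frank 0. Frank has the fewest and is eliminated.
Round 2: Bob 3, Hank 3, Carol 1. Carol has the fewest and is eliminated.
Round 3: Hank 4, Bob 3. Hank has a majority.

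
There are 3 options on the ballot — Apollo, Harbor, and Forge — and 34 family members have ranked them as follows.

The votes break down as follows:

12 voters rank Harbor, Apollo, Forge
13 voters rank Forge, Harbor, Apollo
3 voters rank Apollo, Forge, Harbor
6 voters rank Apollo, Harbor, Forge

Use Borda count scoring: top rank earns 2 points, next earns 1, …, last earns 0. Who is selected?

Harbor

Borda scores:
  Apollo: 12·1 + 13·0 + 3·2 + 6·2 = 30
  Harbor: 12·2 + 13·1 + 3·0 + 6·1 = 43
  Forge: 12·0 + 13·2 + 3·1 + 6·0 = 29
Harbor has the highest total.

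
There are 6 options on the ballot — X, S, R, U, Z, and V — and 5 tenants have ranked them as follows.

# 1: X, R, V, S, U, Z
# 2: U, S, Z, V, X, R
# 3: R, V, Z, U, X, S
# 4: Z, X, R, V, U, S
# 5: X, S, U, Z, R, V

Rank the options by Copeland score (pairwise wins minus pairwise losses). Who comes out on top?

X

Pairwise results:
  X vs S: X wins 4–1.
  X vs R: X wins 4–1.
  X vs U: X wins 3–2.
  X vs Z: Z wins 3–2.
  X vs V: X wins 3–2.
  S vs R: R wins 3–2.
  S vs U: U wins 3–2.
  S vs Z: S wins 3–2.
  S vs V: V wins 3–2.
  R vs U: R wins 3–2.
  R vs Z: Z wins 3–2.
  R vs V: R wins 4–1.
  U vs Z: U wins 3–2.
  U vs V: V wins 3–2.
  Z vs V: Z wins 3–2.
Copeland scores (wins − losses):
  X: 4 − 1 = 3
  S: 1 − 4 = -3
  R: 3 − 2 = 1
  U: 2 − 3 = -1
  Z: 3 − 2 = 1
  V: 2 − 3 = -1
X has the best Copeland score.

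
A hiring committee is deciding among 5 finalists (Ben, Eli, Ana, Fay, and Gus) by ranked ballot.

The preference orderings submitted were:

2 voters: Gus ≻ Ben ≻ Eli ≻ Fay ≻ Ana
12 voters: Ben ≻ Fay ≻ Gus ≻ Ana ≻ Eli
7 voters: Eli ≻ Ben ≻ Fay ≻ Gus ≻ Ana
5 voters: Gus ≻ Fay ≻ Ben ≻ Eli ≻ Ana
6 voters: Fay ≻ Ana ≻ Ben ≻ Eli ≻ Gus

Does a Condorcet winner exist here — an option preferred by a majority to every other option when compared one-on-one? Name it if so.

Ben

Head-to-head results (32 voters total):
Ben vs Eli: Ben wins 25–7.
Ben vs Ana: Ben wins 26–6.
Ben vs Fay: Ben wins 21–11.
Ben vs Gus: Ben wins 25–7.
Eli vs Ana: Ana wins 18–14.
Eli vs Fay: Fay wins 23–9.
Eli vs Gus: Gus wins 19–13.
Ana vs Fay: Fay wins 32–0.
Ana vs Gus: Gus wins 26–6.
Fay vs Gus: Fay wins 25–7.
Ben beats each rival — Eli (25–7), Ana (26–6), Fay (21–11), Gus (25–7) — so Ben is the Condorcet winner.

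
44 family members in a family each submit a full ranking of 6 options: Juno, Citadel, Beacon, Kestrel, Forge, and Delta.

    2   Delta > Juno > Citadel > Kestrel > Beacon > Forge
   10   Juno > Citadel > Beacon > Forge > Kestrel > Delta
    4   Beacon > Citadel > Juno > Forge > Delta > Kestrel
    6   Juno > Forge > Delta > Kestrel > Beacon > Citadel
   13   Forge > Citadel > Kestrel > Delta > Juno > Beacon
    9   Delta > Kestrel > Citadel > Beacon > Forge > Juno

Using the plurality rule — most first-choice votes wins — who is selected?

First-place vote totals:
  Juno: 16
  Citadel: 0
  Beacon: 4
  Kestrel: 0
  Forge: 13
  Delta: 11
Juno has the most first-place votes.

Juno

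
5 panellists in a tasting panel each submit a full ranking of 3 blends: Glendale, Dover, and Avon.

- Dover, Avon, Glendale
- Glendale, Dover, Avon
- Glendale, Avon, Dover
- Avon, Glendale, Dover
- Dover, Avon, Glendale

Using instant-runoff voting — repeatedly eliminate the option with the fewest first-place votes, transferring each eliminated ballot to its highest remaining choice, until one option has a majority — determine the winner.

Glendale

Round 1: Glendale 2, Dover 2, Avon 1. Avon has the fewest and is eliminated.
Round 2: Glendale 3, Dover 2. Glendale has a majority.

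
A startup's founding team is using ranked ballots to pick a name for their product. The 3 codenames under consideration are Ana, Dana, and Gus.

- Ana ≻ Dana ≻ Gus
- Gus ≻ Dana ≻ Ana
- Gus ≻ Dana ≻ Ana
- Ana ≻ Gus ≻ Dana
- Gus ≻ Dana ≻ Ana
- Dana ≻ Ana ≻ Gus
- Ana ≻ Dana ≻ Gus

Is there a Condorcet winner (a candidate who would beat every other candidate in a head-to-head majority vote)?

No

Head-to-head results (7 voters total):
Ana vs Dana: Dana wins 4–3.
Ana vs Gus: Ana wins 4–3.
Dana vs Gus: Gus wins 4–3.
No candidate beats all others: Ana beats Gus beats Dana beats Ana, a majority cycle.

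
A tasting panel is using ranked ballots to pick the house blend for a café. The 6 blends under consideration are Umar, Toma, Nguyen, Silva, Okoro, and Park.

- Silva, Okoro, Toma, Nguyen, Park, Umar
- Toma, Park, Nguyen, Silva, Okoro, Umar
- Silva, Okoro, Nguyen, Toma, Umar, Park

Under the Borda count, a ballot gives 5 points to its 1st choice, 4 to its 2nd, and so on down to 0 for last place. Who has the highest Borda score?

Silva

Borda scores:
  Umar: 0 + 0 + 1 = 1
  Toma: 3 + 5 + 2 = 10
  Nguyen: 2 + 3 + 3 = 8
  Silva: 5 + 2 + 5 = 12
  Okoro: 4 + 1 + 4 = 9
  Park: 1 + 4 + 0 = 5
Silva has the highest total.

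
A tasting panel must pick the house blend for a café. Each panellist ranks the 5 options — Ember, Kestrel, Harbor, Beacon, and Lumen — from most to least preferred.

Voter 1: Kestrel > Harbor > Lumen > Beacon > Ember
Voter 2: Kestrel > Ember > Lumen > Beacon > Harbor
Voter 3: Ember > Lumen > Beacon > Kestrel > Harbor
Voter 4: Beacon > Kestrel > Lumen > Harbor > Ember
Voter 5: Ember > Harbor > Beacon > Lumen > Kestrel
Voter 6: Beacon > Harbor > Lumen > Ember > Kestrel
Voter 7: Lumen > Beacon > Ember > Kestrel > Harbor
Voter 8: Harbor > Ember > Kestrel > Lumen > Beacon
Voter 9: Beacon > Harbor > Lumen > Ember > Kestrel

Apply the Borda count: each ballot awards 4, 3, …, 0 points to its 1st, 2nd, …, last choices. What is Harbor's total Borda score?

17

Borda scores:
  Ember: 0 + 3 + 4 + 0 + 4 + 1 + 2 + 3 + 1 = 18
  Kestrel: 4 + 4 + 1 + 3 + 0 + 0 + 1 + 2 + 0 = 15
  Harbor: 3 + 0 + 0 + 1 + 3 + 3 + 0 + 4 + 3 = 17
  Beacon: 1 + 1 + 2 + 4 + 2 + 4 + 3 + 0 + 4 = 21
  Lumen: 2 + 2 + 3 + 2 + 1 + 2 + 4 + 1 + 2 = 19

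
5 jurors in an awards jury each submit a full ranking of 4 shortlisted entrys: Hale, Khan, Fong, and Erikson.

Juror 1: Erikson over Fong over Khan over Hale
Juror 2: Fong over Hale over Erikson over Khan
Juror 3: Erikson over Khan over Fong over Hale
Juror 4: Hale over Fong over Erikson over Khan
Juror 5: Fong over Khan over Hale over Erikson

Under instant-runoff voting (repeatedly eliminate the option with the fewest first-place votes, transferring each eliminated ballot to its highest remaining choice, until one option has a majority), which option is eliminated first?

Round 1: Fong 2, Erikson 2, Hale 1, Khan 0. Khan has the fewest and is eliminated.
Round 2: Fong 2, Erikson 2, Hale 1. Hale has the fewest and is eliminated.
Round 3: Fong 3, Erikson 2. Fong has a majority.

Khan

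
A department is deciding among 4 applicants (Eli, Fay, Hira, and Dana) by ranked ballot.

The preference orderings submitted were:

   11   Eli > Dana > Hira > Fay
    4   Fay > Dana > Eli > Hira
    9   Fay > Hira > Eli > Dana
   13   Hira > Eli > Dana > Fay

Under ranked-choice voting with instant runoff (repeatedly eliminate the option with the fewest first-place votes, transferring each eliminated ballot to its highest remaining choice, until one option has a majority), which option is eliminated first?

Dana

Round 1: Fay 13, Hira 13, Eli 11, Dana 0. Dana has the fewest and is eliminated.
Round 2: Fay 13, Hira 13, Eli 11. Eli has the fewest and is eliminated.
Round 3: Hira 24, Fay 13. Hira has a majority.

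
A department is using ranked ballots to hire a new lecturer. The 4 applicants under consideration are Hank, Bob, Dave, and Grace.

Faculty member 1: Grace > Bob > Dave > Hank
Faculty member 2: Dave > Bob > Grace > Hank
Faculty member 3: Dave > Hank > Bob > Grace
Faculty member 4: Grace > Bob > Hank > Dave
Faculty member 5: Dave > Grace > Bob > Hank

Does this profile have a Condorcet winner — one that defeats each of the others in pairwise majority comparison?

Head-to-head results (5 voters total):
Hank vs Bob: Bob wins 4–1.
Hank vs Dave: Dave wins 4–1.
Hank vs Grace: Grace wins 4–1.
Bob vs Dave: Dave wins 3–2.
Bob vs Grace: Grace wins 3–2.
Dave vs Grace: Dave wins 3–2.
Dave beats each rival — Hank (4–1), Bob (3–2), Grace (3–2) — so Dave is the Condorcet winner.

Yes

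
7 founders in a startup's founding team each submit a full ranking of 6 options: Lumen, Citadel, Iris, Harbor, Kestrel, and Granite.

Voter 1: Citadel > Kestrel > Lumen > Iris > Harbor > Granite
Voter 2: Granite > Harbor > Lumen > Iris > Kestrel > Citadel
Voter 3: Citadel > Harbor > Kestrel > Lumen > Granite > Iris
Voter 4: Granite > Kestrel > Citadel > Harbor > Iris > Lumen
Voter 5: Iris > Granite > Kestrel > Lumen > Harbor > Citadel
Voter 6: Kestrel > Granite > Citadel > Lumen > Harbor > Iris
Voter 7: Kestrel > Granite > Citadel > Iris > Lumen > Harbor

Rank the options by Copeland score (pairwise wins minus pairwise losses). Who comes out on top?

Kestrel

Pairwise results:
  Lumen vs Citadel: Citadel wins 5–2.
  Lumen vs Iris: Lumen wins 4–3.
  Lumen vs Harbor: Lumen wins 4–3.
  Lumen vs Kestrel: Kestrel wins 6–1.
  Lumen vs Granite: Granite wins 5–2.
  Citadel vs Iris: Citadel wins 5–2.
  Citadel vs Harbor: Citadel wins 5–2.
  Citadel vs Kestrel: Kestrel wins 5–2.
  Citadel vs Granite: Granite wins 5–2.
  Iris vs Harbor: Harbor wins 4–3.
  Iris vs Kestrel: Kestrel wins 5–2.
  Iris vs Granite: Granite wins 5–2.
  Harbor vs Kestrel: Kestrel wins 5–2.
  Harbor vs Granite: Granite wins 5–2.
  Kestrel vs Granite: Kestrel wins 4–3.
Copeland scores (wins − losses):
  Lumen: 2 − 3 = -1
  Citadel: 3 − 2 = 1
  Iris: 0 − 5 = -5
  Harbor: 1 − 4 = -3
  Kestrel: 5 − 0 = 5
  Granite: 4 − 1 = 3
Kestrel has the best Copeland score.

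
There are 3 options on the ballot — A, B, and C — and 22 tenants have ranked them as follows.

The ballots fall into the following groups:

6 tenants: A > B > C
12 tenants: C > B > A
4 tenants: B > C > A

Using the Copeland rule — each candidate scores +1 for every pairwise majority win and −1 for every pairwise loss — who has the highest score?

Pairwise results:
  A vs B: B wins 16–6.
  A vs C: C wins 16–6.
  B vs C: C wins 12–10.
Copeland scores (wins − losses):
  A: 0 − 2 = -2
  B: 1 − 1 = 0
  C: 2 − 0 = 2
C has the best Copeland score.

C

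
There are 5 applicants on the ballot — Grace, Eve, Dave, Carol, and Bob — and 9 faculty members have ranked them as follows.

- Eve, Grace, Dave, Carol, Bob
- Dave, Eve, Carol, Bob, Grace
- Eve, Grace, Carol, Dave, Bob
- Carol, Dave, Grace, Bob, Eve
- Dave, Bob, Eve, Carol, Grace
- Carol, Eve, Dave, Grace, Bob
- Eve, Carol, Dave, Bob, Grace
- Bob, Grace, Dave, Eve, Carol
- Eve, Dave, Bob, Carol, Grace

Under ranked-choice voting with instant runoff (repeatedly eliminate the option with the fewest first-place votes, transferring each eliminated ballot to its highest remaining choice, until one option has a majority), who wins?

Round 1: Eve 4, Dave 2, Carol 2, Bob 1, Grace 0. Grace has the fewest and is eliminated.
Round 2: Eve 4, Dave 2, Carol 2, Bob 1. Bob has the fewest and is eliminated.
Round 3: Eve 4, Dave 3, Carol 2. Carol has the fewest and is eliminated.
Round 4: Eve 5, Dave 4. Eve has a majority.

Eve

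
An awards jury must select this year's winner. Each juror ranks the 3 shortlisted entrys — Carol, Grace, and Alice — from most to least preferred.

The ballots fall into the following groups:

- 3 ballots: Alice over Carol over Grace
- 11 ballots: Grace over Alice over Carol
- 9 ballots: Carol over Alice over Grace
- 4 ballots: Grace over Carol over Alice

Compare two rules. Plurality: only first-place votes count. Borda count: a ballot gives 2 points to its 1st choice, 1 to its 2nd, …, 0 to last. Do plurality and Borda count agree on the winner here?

Yes

Plurality first-place counts: Carol 9, Grace 15, Alice 3 → Grace.
Borda totals: Carol 25, Grace 30, Alice 26 → Grace.
The two rules agree on Grace.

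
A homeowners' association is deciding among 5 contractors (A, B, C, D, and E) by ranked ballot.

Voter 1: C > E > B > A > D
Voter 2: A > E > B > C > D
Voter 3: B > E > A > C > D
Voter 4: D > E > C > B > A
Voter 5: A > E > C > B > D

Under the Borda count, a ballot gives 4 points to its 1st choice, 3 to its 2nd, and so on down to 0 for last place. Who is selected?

E

Borda scores:
  A: 1 + 4 + 2 + 0 + 4 = 11
  B: 2 + 2 + 4 + 1 + 1 = 10
  C: 4 + 1 + 1 + 2 + 2 = 10
  D: 0 + 0 + 0 + 4 + 0 = 4
  E: 3 + 3 + 3 + 3 + 3 = 15
E has the highest total.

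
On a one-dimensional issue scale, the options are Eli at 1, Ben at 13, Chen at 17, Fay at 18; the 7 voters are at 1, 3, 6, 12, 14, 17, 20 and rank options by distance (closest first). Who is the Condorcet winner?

Ben

With single-peaked preferences on a line, the Condorcet winner is the candidate closest to the median voter.
The median voter (position 12) is closest to Ben at 13.
Check: Ben vs Fay — voters closer to Ben: 5 of 7.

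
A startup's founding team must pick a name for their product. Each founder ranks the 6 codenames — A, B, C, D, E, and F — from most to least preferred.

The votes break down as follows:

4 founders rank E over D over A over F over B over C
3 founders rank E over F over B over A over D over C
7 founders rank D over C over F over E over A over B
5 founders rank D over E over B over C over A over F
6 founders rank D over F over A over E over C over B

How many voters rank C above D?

Ballots ranking C above D: 0.
Ballots ranking D above C: 4+3+7+5+6 = 25.
So 0 of 25 voters prefer C to D.

0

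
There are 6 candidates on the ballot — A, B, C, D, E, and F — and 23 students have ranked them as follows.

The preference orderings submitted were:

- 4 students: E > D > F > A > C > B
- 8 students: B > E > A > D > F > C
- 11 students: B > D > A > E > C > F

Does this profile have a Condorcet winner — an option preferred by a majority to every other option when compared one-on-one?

Head-to-head results (23 voters total):
A vs B: B wins 19–4.
A vs C: A wins 23–0.
A vs D: D wins 15–8.
A vs E: E wins 12–11.
A vs F: A wins 19–4.
B vs C: B wins 19–4.
B vs D: B wins 19–4.
B vs E: B wins 19–4.
B vs F: B wins 19–4.
C vs D: D wins 23–0.
C vs E: E wins 23–0.
C vs F: F wins 12–11.
D vs E: E wins 12–11.
D vs F: D wins 23–0.
E vs F: E wins 23–0.
B beats each rival — A (19–4), C (19–4), D (19–4), E (19–4), F (19–4) — so B is the Condorcet winner.

Yes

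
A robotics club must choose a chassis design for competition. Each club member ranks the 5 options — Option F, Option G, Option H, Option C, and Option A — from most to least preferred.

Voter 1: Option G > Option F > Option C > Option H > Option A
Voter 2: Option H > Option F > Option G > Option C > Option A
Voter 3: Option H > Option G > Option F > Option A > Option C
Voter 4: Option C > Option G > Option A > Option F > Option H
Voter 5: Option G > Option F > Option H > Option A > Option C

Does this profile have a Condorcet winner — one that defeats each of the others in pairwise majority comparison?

Yes

Head-to-head results (5 voters total):
Option F vs Option G: Option G wins 4–1.
Option F vs Option H: Option F wins 3–2.
Option F vs Option C: Option F wins 4–1.
Option F vs Option A: Option F wins 4–1.
Option G vs Option H: Option G wins 3–2.
Option G vs Option C: Option G wins 4–1.
Option G vs Option A: Option G wins 5–0.
Option H vs Option C: Option H wins 3–2.
Option H vs Option A: Option H wins 4–1.
Option C vs Option A: Option C wins 3–2.
Option G beats each rival — Option F (4–1), Option H (3–2), Option C (4–1), Option A (5–0) — so Option G is the Condorcet winner.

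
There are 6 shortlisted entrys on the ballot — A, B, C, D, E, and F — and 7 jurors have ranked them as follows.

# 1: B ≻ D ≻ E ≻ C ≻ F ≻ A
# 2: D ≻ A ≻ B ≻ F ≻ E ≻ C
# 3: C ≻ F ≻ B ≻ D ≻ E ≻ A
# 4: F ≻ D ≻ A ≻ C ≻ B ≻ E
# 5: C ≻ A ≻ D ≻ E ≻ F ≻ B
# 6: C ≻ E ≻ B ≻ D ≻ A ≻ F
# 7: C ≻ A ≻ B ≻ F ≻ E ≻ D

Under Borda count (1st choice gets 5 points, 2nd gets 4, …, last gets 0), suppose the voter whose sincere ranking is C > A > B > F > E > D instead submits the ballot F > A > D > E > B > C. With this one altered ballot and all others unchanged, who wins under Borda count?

Borda totals with the altered ballot: A 16, B 16, C 19, D 23, E 13, F 18.
The switch changes the winner from C to D.

D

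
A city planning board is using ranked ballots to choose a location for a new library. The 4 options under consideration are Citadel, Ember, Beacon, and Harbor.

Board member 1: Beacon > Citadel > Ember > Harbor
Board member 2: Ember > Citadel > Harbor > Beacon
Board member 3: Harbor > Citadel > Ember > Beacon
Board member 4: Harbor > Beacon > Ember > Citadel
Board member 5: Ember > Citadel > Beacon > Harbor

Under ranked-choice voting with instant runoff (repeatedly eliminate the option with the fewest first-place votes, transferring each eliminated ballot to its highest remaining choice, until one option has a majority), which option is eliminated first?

Citadel

Round 1: Ember 2, Harbor 2, Beacon 1, Citadel 0. Citadel has the fewest and is eliminated.
Round 2: Ember 2, Harbor 2, Beacon 1. Beacon has the fewest and is eliminated.
Round 3: Ember 3, Harbor 2. Ember has a majority.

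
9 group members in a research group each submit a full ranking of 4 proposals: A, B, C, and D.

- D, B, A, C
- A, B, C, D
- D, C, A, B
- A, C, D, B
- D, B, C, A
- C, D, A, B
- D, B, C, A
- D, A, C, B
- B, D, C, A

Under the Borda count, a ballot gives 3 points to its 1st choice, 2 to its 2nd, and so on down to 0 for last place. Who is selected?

Borda scores:
  A: 1 + 3 + 1 + 3 + 0 + 1 + 0 + 2 + 0 = 11
  B: 2 + 2 + 0 + 0 + 2 + 0 + 2 + 0 + 3 = 11
  C: 0 + 1 + 2 + 2 + 1 + 3 + 1 + 1 + 1 = 12
  D: 3 + 0 + 3 + 1 + 3 + 2 + 3 + 3 + 2 = 20
D has the highest total.

D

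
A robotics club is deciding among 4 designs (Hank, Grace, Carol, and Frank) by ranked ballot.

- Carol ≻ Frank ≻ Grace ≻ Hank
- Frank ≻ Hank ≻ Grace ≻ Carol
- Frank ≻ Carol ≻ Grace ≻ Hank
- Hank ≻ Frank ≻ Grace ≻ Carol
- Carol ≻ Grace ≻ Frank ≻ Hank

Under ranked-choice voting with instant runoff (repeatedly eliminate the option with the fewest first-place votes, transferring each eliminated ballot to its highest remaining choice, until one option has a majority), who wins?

Round 1: Carol 2, Frank 2, Hank 1, Grace 0. Grace has the fewest and is eliminated.
Round 2: Carol 2, Frank 2, Hank 1. Hank has the fewest and is eliminated.
Round 3: Frank 3, Carol 2. Frank has a majority.

Frank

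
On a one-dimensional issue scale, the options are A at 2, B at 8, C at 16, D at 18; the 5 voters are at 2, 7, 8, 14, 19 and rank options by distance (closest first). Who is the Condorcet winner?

With single-peaked preferences on a line, the Condorcet winner is the candidate closest to the median voter.
The median voter (position 8) is closest to B at 8.
Check: B vs D — voters closer to B: 3 of 5.

B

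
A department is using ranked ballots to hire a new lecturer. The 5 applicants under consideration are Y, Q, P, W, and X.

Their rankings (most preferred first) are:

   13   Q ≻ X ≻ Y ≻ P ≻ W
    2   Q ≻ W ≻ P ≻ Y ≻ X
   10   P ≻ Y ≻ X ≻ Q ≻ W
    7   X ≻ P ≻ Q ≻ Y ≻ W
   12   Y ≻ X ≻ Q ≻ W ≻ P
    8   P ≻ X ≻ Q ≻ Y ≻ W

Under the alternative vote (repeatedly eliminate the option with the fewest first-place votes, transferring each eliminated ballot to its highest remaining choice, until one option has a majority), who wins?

Q

Round 1: P 18, Q 15, Y 12, X 7, W 0. W has the fewest and is eliminated.
Round 2: P 18, Q 15, Y 12, X 7. X has the fewest and is eliminated.
Round 3: P 25, Q 15, Y 12. Y has the fewest and is eliminated.
Round 4: Q 27, P 25. Q has a majority.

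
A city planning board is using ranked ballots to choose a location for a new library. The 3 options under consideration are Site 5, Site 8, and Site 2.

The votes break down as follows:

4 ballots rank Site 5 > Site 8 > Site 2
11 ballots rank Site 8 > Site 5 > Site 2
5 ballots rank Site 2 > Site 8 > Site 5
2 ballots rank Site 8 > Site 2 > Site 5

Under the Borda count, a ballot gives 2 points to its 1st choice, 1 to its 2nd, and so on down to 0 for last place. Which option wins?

Site 8

Borda scores:
  Site 5: 4·2 + 11·1 + 5·0 + 2·0 = 19
  Site 8: 4·1 + 11·2 + 5·1 + 2·2 = 35
  Site 2: 4·0 + 11·0 + 5·2 + 2·1 = 12
Site 8 has the highest total.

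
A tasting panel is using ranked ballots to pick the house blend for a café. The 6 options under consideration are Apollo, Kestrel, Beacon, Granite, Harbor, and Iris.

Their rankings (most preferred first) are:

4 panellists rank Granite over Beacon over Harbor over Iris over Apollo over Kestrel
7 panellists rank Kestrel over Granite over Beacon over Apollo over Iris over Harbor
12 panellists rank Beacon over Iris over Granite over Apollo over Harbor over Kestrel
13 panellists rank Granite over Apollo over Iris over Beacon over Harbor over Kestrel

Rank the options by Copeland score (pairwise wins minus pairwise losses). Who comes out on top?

Granite

Pairwise results:
  Apollo vs Kestrel: Apollo wins 29–7.
  Apollo vs Beacon: Beacon wins 23–13.
  Apollo vs Granite: Granite wins 36–0.
  Apollo vs Harbor: Apollo wins 32–4.
  Apollo vs Iris: Apollo wins 20–16.
  Kestrel vs Beacon: Beacon wins 29–7.
  Kestrel vs Granite: Granite wins 29–7.
  Kestrel vs Harbor: Harbor wins 29–7.
  Kestrel vs Iris: Iris wins 29–7.
  Beacon vs Granite: Granite wins 24–12.
  Beacon vs Harbor: Beacon wins 36–0.
  Beacon vs Iris: Beacon wins 23–13.
  Granite vs Harbor: Granite wins 36–0.
  Granite vs Iris: Granite wins 24–12.
  Harbor vs Iris: Iris wins 32–4.
Copeland scores (wins − losses):
  Apollo: 3 − 2 = 1
  Kestrel: 0 − 5 = -5
  Beacon: 4 − 1 = 3
  Granite: 5 − 0 = 5
  Harbor: 1 − 4 = -3
  Iris: 2 − 3 = -1
Granite has the best Copeland score.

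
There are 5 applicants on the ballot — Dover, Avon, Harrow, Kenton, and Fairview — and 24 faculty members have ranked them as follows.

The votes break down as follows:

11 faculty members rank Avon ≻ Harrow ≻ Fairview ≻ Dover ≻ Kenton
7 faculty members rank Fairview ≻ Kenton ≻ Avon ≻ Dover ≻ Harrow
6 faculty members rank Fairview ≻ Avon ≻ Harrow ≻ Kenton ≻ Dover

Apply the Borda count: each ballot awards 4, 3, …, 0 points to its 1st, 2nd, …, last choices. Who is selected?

Borda scores:
  Dover: 11·1 + 7·1 + 6·0 = 18
  Avon: 11·4 + 7·2 + 6·3 = 76
  Harrow: 11·3 + 7·0 + 6·2 = 45
  Kenton: 11·0 + 7·3 + 6·1 = 27
  Fairview: 11·2 + 7·4 + 6·4 = 74
Avon has the highest total.

Avon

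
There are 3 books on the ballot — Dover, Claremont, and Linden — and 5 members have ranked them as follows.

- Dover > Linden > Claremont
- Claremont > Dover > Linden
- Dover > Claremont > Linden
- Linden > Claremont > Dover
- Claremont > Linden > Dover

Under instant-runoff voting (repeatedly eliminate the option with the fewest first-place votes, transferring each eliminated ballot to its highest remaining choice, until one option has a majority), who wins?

Claremont

Round 1: Dover 2, Claremont 2, Linden 1. Linden has the fewest and is eliminated.
Round 2: Claremont 3, Dover 2. Claremont has a majority.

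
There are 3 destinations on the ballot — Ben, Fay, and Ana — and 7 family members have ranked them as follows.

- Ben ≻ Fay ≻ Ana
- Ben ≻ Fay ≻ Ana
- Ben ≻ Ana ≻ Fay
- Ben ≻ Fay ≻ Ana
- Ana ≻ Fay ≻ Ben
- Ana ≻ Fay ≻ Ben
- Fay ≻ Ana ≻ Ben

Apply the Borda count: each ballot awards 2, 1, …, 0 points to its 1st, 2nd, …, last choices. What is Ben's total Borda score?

8

Borda scores:
  Ben: 2 + 2 + 2 + 2 + 0 + 0 + 0 = 8
  Fay: 1 + 1 + 0 + 1 + 1 + 1 + 2 = 7
  Ana: 0 + 0 + 1 + 0 + 2 + 2 + 1 = 6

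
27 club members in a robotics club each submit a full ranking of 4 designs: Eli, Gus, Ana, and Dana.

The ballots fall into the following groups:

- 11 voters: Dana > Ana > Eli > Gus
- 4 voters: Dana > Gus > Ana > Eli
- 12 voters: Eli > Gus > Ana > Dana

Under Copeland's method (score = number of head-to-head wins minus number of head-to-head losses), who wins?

Pairwise results:
  Eli vs Gus: Eli wins 23–4.
  Eli vs Ana: Ana wins 15–12.
  Eli vs Dana: Dana wins 15–12.
  Gus vs Ana: Gus wins 16–11.
  Gus vs Dana: Dana wins 15–12.
  Ana vs Dana: Dana wins 15–12.
Copeland scores (wins − losses):
  Eli: 1 − 2 = -1
  Gus: 1 − 2 = -1
  Ana: 1 − 2 = -1
  Dana: 3 − 0 = 3
Dana has the best Copeland score.

Dana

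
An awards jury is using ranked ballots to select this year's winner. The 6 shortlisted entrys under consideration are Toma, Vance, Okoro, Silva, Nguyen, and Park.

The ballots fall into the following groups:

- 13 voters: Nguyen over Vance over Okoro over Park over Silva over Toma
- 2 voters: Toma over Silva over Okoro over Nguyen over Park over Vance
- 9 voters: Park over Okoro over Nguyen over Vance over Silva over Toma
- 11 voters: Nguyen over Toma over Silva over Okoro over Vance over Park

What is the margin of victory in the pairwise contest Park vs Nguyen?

17

Ballots ranking Park above Nguyen: 9.
Ballots ranking Nguyen above Park: 13+2+11 = 26.
Nguyen wins 26–9, a margin of 17.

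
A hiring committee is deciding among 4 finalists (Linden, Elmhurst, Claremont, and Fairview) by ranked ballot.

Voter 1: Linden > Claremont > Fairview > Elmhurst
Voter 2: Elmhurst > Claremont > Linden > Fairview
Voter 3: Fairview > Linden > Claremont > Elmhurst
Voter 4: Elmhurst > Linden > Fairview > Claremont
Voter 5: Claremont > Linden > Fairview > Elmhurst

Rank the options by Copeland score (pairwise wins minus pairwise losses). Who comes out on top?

Pairwise results:
  Linden vs Elmhurst: Linden wins 3–2.
  Linden vs Claremont: Linden wins 3–2.
  Linden vs Fairview: Linden wins 4–1.
  Elmhurst vs Claremont: Claremont wins 3–2.
  Elmhurst vs Fairview: Fairview wins 3–2.
  Claremont vs Fairview: Claremont wins 3–2.
Copeland scores (wins − losses):
  Linden: 3 − 0 = 3
  Elmhurst: 0 − 3 = -3
  Claremont: 2 − 1 = 1
  Fairview: 1 − 2 = -1
Linden has the best Copeland score.

Linden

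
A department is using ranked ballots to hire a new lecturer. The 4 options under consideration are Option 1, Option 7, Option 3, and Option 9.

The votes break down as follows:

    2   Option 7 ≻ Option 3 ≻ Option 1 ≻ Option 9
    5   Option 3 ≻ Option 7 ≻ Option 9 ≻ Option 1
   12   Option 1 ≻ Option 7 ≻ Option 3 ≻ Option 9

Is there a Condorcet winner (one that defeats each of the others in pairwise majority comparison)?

Yes

Head-to-head results (19 voters total):
Option 1 vs Option 7: Option 1 wins 12–7.
Option 1 vs Option 3: Option 1 wins 12–7.
Option 1 vs Option 9: Option 1 wins 14–5.
Option 7 vs Option 3: Option 7 wins 14–5.
Option 7 vs Option 9: Option 7 wins 19–0.
Option 3 vs Option 9: Option 3 wins 19–0.
Option 1 beats each rival — Option 7 (12–7), Option 3 (12–7), Option 9 (14–5) — so Option 1 is the Condorcet winner.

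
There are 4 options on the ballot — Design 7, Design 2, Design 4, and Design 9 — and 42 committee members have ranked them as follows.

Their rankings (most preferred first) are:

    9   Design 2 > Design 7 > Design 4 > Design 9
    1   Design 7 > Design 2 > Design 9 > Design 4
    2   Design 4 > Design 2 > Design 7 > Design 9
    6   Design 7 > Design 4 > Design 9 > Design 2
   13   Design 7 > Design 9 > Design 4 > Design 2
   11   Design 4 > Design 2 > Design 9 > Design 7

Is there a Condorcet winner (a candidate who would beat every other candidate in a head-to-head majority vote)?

Head-to-head results (42 voters total):
Design 7 vs Design 2: Design 2 wins 22–20.
Design 7 vs Design 4: Design 7 wins 29–13.
Design 7 vs Design 9: Design 7 wins 31–11.
Design 2 vs Design 4: Design 4 wins 32–10.
Design 2 vs Design 9: Design 2 wins 23–19.
Design 4 vs Design 9: Design 4 wins 28–14.
No candidate beats all others: Design 7 beats Design 4 beats Design 2 beats Design 7, a majority cycle.

No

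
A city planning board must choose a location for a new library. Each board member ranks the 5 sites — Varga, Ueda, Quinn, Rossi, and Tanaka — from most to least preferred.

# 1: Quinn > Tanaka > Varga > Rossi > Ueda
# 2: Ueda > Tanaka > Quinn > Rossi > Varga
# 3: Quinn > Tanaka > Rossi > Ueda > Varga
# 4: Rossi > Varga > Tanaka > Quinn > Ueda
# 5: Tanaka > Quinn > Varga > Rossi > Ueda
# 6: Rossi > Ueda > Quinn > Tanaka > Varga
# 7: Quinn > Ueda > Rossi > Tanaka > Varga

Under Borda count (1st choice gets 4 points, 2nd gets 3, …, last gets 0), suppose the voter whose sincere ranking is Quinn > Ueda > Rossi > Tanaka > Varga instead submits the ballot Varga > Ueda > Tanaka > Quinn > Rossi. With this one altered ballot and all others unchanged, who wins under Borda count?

Borda totals with the altered ballot: Varga 11, Ueda 11, Quinn 17, Rossi 13, Tanaka 18.
The switch changes the winner from Quinn to Tanaka.

Tanaka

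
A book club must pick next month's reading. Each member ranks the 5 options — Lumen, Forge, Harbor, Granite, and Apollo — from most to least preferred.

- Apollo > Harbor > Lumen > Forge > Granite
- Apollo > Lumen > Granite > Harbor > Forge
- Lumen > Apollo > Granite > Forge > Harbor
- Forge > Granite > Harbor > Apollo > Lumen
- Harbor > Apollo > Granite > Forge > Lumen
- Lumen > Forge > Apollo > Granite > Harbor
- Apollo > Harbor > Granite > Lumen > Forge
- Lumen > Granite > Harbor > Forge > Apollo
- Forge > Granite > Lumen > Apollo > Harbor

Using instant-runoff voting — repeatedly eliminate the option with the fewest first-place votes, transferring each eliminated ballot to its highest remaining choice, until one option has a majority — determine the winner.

Round 1: Lumen 3, Apollo 3, Forge 2, Harbor 1, Granite 0. Granite has the fewest and is eliminated.
Round 2: Lumen 3, Apollo 3, Forge 2, Harbor 1. Harbor has the fewest and is eliminated.
Round 3: Apollo 4, Lumen 3, Forge 2. Forge has the fewest and is eliminated.
Round 4: Apollo 5, Lumen 4. Apollo has a majority.

Apollo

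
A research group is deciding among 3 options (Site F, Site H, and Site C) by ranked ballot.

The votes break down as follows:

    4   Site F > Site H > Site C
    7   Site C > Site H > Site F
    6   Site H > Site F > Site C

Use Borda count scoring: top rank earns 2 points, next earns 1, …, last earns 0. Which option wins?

Site H

Borda scores:
  Site F: 4·2 + 7·0 + 6·1 = 14
  Site H: 4·1 + 7·1 + 6·2 = 23
  Site C: 4·0 + 7·2 + 6·0 = 14
Site H has the highest total.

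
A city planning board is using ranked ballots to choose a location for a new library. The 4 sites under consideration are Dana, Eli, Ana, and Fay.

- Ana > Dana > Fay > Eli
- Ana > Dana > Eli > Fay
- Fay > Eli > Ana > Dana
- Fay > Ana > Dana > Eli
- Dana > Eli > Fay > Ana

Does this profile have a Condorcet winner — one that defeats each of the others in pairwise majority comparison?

Head-to-head results (5 voters total):
Dana vs Eli: Dana wins 4–1.
Dana vs Ana: Ana wins 4–1.
Dana vs Fay: Dana wins 3–2.
Eli vs Ana: Ana wins 3–2.
Eli vs Fay: Fay wins 3–2.
Ana vs Fay: Fay wins 3–2.
No candidate beats all others: Dana beats Fay beats Ana beats Dana, a majority cycle.

No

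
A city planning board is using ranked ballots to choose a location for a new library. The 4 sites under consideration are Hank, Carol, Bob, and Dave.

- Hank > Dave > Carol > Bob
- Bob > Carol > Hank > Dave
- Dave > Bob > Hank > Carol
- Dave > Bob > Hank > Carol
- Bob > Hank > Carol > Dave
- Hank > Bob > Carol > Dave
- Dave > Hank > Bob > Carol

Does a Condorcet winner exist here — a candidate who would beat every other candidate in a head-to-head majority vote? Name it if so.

None — there is no Condorcet winner

Head-to-head results (7 voters total):
Hank vs Carol: Hank wins 6–1.
Hank vs Bob: Bob wins 4–3.
Hank vs Dave: Hank wins 4–3.
Carol vs Bob: Bob wins 6–1.
Carol vs Dave: Dave wins 4–3.
Bob vs Dave: Dave wins 4–3.
No candidate beats all others: Hank beats Dave beats Bob beats Hank, a majority cycle.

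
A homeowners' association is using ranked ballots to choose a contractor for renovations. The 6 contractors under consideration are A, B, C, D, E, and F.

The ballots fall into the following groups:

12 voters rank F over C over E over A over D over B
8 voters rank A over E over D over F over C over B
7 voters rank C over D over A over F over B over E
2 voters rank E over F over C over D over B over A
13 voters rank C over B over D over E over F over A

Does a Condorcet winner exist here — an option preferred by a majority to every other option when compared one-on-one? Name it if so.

Head-to-head results (42 voters total):
A vs B: A wins 27–15.
A vs C: C wins 34–8.
A vs D: D wins 22–20.
A vs E: E wins 27–15.
A vs F: F wins 27–15.
B vs C: C wins 42–0.
B vs D: D wins 29–13.
B vs E: E wins 22–20.
B vs F: F wins 29–13.
C vs D: C wins 34–8.
C vs E: C wins 32–10.
C vs F: F wins 22–20.
D vs E: E wins 22–20.
D vs F: D wins 28–14.
E vs F: E wins 23–19.
No candidate beats all others: C beats D beats F beats C, a majority cycle.

There is no Condorcet winner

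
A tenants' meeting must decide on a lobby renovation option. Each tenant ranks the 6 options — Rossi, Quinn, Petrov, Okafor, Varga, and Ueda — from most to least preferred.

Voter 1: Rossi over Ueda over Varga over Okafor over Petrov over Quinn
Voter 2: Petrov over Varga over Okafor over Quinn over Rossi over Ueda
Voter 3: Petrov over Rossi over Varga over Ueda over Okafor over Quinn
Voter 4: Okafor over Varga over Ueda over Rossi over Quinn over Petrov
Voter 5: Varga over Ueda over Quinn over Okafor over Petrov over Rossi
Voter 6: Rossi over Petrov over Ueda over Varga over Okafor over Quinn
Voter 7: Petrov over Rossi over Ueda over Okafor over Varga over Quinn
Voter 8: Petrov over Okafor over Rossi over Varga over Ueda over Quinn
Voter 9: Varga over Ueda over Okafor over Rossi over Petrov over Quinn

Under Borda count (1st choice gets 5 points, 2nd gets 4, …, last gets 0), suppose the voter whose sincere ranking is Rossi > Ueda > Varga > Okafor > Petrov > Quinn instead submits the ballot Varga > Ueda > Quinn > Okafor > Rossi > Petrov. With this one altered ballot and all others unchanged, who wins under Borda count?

Borda totals with the altered ballot: Rossi 22, Quinn 9, Petrov 26, Okafor 23, Varga 31, Ueda 24.
The winner is unchanged: still Varga.

Varga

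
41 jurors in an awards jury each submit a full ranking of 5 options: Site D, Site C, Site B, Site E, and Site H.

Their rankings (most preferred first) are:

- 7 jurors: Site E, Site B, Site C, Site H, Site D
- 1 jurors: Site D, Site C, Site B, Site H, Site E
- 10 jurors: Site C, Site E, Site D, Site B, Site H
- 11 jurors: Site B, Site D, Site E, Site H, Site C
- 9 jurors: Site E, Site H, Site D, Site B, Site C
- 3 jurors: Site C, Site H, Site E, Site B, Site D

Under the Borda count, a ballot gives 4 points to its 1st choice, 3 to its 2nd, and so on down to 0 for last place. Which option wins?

Site E

Borda scores:
  Site D: 7·0 + 4 + 10·2 + 11·3 + 9·2 + 3·0 = 75
  Site C: 7·2 + 3 + 10·4 + 11·0 + 9·0 + 3·4 = 69
  Site B: 7·3 + 2 + 10·1 + 11·4 + 9·1 + 3·1 = 89
  Site E: 7·4 + 0 + 10·3 + 11·2 + 9·4 + 3·2 = 122
  Site H: 7·1 + 1 + 10·0 + 11·1 + 9·3 + 3·3 = 55
Site E has the highest total.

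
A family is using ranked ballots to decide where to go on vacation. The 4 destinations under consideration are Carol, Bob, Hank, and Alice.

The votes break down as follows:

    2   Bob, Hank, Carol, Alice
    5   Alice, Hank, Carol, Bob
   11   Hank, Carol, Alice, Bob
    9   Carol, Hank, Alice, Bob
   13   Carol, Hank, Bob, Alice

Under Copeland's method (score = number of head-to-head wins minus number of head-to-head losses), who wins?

Pairwise results:
  Carol vs Bob: Carol wins 38–2.
  Carol vs Hank: Carol wins 22–18.
  Carol vs Alice: Carol wins 35–5.
  Bob vs Hank: Hank wins 38–2.
  Bob vs Alice: Alice wins 25–15.
  Hank vs Alice: Hank wins 35–5.
Copeland scores (wins − losses):
  Carol: 3 − 0 = 3
  Bob: 0 − 3 = -3
  Hank: 2 − 1 = 1
  Alice: 1 − 2 = -1
Carol has the best Copeland score.

Carol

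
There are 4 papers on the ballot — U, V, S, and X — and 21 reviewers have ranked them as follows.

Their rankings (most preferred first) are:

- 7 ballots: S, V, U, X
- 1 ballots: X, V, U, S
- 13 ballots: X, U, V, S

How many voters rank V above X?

Ballots ranking V above X: 7.
Ballots ranking X above V: 1+13 = 14.
So 7 of 21 voters prefer V to X.

7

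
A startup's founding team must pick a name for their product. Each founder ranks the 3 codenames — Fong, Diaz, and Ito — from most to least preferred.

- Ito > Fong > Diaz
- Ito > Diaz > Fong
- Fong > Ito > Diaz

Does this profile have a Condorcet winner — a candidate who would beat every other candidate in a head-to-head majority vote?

Head-to-head results (3 voters total):
Fong vs Diaz: Fong wins 2–1.
Fong vs Ito: Ito wins 2–1.
Diaz vs Ito: Ito wins 3–0.
Ito beats each rival — Fong (2–1), Diaz (3–0) — so Ito is the Condorcet winner.

Yes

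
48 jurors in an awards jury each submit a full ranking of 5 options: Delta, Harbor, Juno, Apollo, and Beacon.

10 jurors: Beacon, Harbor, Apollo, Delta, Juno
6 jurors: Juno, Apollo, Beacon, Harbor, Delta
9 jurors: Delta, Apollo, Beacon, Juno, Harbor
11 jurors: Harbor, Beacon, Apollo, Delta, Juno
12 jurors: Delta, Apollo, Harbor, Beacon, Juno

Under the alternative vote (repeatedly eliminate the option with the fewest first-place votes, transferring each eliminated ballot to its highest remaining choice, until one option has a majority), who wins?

Round 1: Delta 21, Harbor 11, Beacon 10, Juno 6, Apollo 0. Apollo has the fewest and is eliminated.
Round 2: Delta 21, Harbor 11, Beacon 10, Juno 6. Juno has the fewest and is eliminated.
Round 3: Delta 21, Beacon 16, Harbor 11. Harbor has the fewest and is eliminated.
Round 4: Beacon 27, Delta 21. Beacon has a majority.

Beacon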